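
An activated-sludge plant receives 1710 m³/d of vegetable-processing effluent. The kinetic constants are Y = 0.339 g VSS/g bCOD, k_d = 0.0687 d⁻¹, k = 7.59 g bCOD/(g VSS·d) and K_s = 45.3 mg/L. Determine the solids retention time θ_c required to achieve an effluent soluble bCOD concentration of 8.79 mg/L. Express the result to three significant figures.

θ_c ≈ 2.86 d

From 1/θ_c = Y·k·S/(K_s + S) − k_d: Y·k·S/(K_s+S) = 0.339 × 7.59 × 8.79 / (45.3 + 8.79) = 0.4181 d⁻¹.
Then 1/θ_c = μ − k_d = 0.4181 − 0.0687 = 0.3494 d⁻¹, giving θ_c = 2.862 d.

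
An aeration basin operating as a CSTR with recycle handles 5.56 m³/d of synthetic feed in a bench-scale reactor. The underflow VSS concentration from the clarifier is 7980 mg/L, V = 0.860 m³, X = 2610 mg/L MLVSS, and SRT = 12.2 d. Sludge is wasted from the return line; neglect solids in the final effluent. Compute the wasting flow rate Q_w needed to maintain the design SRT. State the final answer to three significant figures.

Wasting from the return line (neglecting effluent solids): Q_w = V·X / (θ_c·X_r) = 0.8600 × 2610 / (12.2 × 7980) = 0.02306 m³/d.

Q_w ≈ 0.0231 m³/d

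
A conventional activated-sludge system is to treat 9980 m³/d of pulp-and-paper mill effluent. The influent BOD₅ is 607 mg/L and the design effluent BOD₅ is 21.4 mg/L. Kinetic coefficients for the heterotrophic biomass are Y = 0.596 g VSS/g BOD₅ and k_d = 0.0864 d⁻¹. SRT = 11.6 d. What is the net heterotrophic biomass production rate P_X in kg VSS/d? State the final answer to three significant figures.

The observed yield is Y_obs = Y/(1 + k_d·θ_c) = 0.596 / (1 + 0.0864 × 11.6) = 0.596 / 2.002 = 0.2977 g VSS per g BOD₅ removed.
Mass of BOD₅ removed per day: Q(S₀ − S) = 9980 × 585.6 g/m³ = 5844 kg/d.
So the net sludge growth is P_X = 0.2977 × 5844 = 1740 kg VSS/d.

P_X ≈ 1740 kg VSS/d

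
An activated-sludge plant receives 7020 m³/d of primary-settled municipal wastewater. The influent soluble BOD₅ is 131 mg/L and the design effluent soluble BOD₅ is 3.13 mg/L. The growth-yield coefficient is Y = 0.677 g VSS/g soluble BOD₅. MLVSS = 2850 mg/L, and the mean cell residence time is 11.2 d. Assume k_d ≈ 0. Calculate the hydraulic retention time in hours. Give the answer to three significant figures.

τ ≈ 8.16 h

With k_d = 0 the design equation reduces to V = Y Q (S₀−S) θ_c / X = 0.677 × 7020 × (131 − 3.13) × 11.2 / 2850 = 2388 m³.
HRT = V/Q = 2388 m³ / 7020 m³·d⁻¹ = 0.3402 d × 24 = 8.165 h.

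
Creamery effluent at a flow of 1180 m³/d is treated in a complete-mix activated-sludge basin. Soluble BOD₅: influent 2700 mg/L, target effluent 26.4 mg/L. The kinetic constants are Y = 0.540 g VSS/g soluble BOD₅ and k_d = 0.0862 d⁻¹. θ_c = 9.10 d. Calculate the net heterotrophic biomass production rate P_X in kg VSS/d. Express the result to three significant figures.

Y_obs = Y / (1 + k_d θ_c) = 0.540 / (1 + 0.0862 × 9.10) = 0.540 / 1.784 = 0.3026.
Substrate removed = Q·(S₀ − S) = 1180 m³/d × (2700 − 26.4) g/m³ = 3.15×10^6 g/d = 3155 kg/d.
So the net sludge growth is P_X = 0.3026 × 3155 = 954.7 kg VSS/d.

P_X ≈ 955 kg VSS/d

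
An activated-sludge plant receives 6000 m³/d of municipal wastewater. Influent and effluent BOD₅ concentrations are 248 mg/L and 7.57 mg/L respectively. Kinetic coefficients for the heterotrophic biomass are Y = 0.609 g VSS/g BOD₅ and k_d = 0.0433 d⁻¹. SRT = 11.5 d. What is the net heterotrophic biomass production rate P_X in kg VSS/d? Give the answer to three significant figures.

P_X ≈ 586 kg VSS/d

Correct the yield for decay: Y_obs = Y/(1 + k_d θ_c) = 0.609 / (1 + 0.0433 × 11.5) = 0.609 / 1.498 = 0.4066.
Substrate removed = Q·(S₀ − S) = 6000 m³/d × (248 − 7.57) g/m³ = 1.44×10^6 g/d = 1443 kg/d.
Biomass produced: P_X = Y_obs·Q·ΔS = 0.4066 × 1443 ≈ 586.5 kg VSS/d.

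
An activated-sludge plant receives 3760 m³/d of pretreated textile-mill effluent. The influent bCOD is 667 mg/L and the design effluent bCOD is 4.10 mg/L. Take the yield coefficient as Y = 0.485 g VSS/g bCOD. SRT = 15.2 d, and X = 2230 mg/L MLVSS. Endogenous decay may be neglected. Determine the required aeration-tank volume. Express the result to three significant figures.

With k_d = 0 the design equation reduces to V = Y Q (S₀−S) θ_c / X = 0.485 × 3760 × (667 − 4.10) × 15.2 / 2230 = 8240 m³.

V ≈ 8240 m³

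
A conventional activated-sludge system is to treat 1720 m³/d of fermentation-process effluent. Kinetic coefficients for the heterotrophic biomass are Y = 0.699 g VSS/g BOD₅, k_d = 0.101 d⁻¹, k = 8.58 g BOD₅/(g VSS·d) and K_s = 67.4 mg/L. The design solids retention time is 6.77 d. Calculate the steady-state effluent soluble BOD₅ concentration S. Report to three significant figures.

Effluent substrate depends only on kinetics and SRT: S = K_s(1 + k_d θ_c) / [θ_c(Yk − k_d) − 1] = 67.4 × (1 + 0.101 × 6.77) / [6.77 × (0.699 × 8.58 − 0.101) − 1] = 113.5 / 38.92 = 2.916 mg/L.

S ≈ 2.92 mg/L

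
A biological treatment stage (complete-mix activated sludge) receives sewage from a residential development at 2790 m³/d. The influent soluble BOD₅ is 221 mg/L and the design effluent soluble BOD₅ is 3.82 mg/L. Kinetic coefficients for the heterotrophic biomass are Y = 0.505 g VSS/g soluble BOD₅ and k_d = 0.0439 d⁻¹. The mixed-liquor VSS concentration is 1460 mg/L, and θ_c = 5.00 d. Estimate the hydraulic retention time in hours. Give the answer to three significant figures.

τ ≈ 7.39 h

Steady-state biomass mass balance: V·X·(1 + k_d·θ_c) = Y·Q·(S₀ − S)·θ_c, so V = 0.505 × 2790 × (221 − 3.82) × 5.00 / [1460 × (1 + 0.0439 × 5.00)] = 1.53×10^6 / 1780 = 859.3 m³.
HRT = V/Q = 859.3 m³ / 2790 m³·d⁻¹ = 0.3080 d × 24 = 7.392 h.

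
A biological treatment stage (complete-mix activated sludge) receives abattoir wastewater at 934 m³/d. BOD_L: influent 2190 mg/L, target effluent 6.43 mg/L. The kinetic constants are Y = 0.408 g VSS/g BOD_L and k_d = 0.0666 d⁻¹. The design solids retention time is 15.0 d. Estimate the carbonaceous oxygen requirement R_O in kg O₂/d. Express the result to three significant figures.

Correct the yield for decay: Y_obs = Y/(1 + k_d θ_c) = 0.408 / (1 + 0.0666 × 15.0) = 0.408 / 1.999 = 0.2041.
Q·(S₀ − S) = 934 × (2190 − 6.43) × 10⁻³ = 2039 kg/d removed.
P_X = Y_obs·Q·(S₀ − S) = 0.2041 × 2039 = 416.3 kg VSS/d.
R_O = Q·ΔS − 1.42 P_X = 2039 − 591.1 = 1448 kg O₂/d.

R_O ≈ 1450 kg O₂/d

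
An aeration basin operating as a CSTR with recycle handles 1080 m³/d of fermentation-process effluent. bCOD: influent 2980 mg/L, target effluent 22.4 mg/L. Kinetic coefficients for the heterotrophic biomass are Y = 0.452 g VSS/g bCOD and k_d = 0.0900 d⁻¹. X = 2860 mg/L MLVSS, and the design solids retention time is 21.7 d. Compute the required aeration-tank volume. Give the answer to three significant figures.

From the SRT design equation V = Y Q (S₀−S) θ_c / [X (1 + k_d θ_c)] = 0.452 × 1080 × (2980 − 22.4) × 21.7 / [2860 × (1 + 0.0900 × 21.7)] = 3.13×10^7 / 8446 = 3710 m³.

V ≈ 3710 m³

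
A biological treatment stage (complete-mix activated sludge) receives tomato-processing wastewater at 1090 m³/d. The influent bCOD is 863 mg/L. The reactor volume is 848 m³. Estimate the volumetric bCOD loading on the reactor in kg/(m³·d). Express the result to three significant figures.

L_v ≈ 1.11 kg bCOD/(m³·d)

L_v = Q S₀ / V = 1090 × 863 × 10⁻³ / 848.0 = 1.109 kg/(m³·d).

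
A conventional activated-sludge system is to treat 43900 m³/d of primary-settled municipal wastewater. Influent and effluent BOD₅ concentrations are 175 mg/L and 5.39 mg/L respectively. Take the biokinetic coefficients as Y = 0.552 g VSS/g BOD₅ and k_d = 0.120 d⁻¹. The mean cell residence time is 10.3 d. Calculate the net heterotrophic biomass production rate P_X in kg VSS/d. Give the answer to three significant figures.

Y_obs = Y / (1 + k_d θ_c) = 0.552 / (1 + 0.120 × 10.3) = 0.552 / 2.236 = 0.2469.
ΔS = 175 − 5.39 = 169.6 mg/L, so the substrate removal rate is 43900 × 169.6/1000 = 7446 kg BOD₅/d.
P_X = Y_obs · Q(S₀ − S) = 0.2469 × 7446 = 1838 kg VSS/d.

P_X ≈ 1840 kg VSS/d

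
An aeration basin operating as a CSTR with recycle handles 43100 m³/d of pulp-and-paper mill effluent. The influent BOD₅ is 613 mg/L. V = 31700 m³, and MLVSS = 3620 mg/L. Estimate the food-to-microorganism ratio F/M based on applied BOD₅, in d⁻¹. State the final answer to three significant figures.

F/M ≈ 0.230 d⁻¹

F/M = Q·S₀ / (V·X) = 43100 × 613 / (31700 × 3620) = 0.2302 g BOD₅·(g VSS·d)⁻¹.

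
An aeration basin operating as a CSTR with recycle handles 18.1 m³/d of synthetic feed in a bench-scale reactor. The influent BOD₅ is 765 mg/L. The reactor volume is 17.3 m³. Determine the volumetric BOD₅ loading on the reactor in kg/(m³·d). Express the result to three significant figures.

Applied BOD₅ load per unit volume = Q·S₀/V = (18.1 × 765/1000)/17.30 = 0.8004 kg BOD₅·m⁻³·d⁻¹.

L_v ≈ 0.800 kg BOD₅/(m³·d)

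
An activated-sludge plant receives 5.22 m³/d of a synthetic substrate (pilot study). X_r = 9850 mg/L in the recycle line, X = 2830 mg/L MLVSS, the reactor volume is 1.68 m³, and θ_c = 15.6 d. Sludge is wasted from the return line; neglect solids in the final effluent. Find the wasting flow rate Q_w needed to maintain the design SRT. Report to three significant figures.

Q_w ≈ 0.0309 m³/d

Q_w = (V·X)/(θ_c X_r) = 1.680 × 2830 / (15.6 × 9850) = 0.03094 m³/d.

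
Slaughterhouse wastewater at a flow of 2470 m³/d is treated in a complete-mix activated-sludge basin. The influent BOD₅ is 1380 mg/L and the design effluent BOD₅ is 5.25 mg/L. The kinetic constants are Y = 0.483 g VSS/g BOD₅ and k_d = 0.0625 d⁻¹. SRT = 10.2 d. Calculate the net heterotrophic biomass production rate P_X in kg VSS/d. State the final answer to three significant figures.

Y_obs = Y / (1 + k_d θ_c) = 0.483 / (1 + 0.0625 × 10.2) = 0.483 / 1.637 = 0.2950.
Q·(S₀ − S) = 2470 × (1380 − 5.25) × 10⁻³ = 3396 kg/d removed.
So the net sludge growth is P_X = 0.2950 × 3396 = 1002 kg VSS/d.

P_X ≈ 1000 kg VSS/d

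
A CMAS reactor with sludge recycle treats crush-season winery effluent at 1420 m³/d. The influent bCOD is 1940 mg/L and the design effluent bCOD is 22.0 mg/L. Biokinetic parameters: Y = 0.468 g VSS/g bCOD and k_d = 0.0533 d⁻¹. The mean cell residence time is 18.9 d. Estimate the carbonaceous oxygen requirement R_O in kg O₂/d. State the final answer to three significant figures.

R_O ≈ 1820 kg O₂/d

The observed yield is Y_obs = Y/(1 + k_d·θ_c) = 0.468 / (1 + 0.0533 × 18.9) = 0.468 / 2.007 = 0.2331 g VSS per g bCOD removed.
Mass of bCOD removed per day: Q(S₀ − S) = 1420 × 1918 g/m³ = 2724 kg/d.
Biomass synthesised: P_X = Y_obs × 2724 = 635.0 kg VSS/d.
R_O = Q·(S₀ − S) − 1.42·P_X = 2724 − 1.42 × 635.0 = 1822 kg O₂/d.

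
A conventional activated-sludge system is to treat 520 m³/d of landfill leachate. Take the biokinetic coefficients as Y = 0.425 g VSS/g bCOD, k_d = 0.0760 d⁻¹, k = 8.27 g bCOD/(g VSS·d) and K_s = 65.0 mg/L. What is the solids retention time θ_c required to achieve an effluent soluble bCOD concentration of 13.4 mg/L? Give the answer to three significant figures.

θ_c ≈ 1.91 d

Specific growth rate at S = 13.4 mg/L: μ = YkS/(K_s+S) = 0.425·8.27·13.4/(65.0+13.4) = 0.6007 d⁻¹.
1/θ_c = 0.6007 − 0.0760 = 0.5247 d⁻¹, so θ_c = 1.906 d.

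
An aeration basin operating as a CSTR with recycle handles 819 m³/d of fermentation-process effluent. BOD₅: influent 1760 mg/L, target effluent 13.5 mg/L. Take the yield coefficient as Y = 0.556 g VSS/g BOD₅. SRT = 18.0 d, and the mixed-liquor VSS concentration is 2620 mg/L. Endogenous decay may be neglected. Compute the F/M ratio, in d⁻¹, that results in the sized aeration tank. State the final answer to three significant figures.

V·X = Y·Q·ΔS·θ_c gives V = 0.556 × 819 × (1760 − 13.5) × 18.0 / 2620 = 5464 m³.
F/M = Q·S₀ / (V·X) = 819 × 1760 / (5464 × 2620) = 0.1007 g BOD₅·(g VSS·d)⁻¹.

F/M ≈ 0.101 d⁻¹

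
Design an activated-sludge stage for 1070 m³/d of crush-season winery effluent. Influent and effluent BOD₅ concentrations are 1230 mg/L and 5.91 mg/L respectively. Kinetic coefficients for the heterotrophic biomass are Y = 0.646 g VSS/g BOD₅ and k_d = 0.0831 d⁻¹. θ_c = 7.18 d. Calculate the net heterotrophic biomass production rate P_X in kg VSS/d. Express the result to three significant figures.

Y_obs = Y / (1 + k_d θ_c) = 0.646 / (1 + 0.0831 × 7.18) = 0.646 / 1.597 = 0.4046.
Substrate removed = Q·(S₀ − S) = 1070 m³/d × (1230 − 5.91) g/m³ = 1.31×10^6 g/d = 1310 kg/d.
P_X = Y_obs · Q(S₀ − S) = 0.4046 × 1310 = 529.9 kg VSS/d.

P_X ≈ 530 kg VSS/d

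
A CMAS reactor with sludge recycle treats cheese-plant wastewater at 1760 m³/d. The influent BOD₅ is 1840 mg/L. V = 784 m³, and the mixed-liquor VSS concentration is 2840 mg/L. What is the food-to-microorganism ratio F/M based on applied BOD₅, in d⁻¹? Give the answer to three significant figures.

F/M ≈ 1.45 d⁻¹

Food-to-microorganism ratio F/M = Q S₀ / (V X) = 1760 × 1840 / (784.0 × 2840) = 1.454 d⁻¹.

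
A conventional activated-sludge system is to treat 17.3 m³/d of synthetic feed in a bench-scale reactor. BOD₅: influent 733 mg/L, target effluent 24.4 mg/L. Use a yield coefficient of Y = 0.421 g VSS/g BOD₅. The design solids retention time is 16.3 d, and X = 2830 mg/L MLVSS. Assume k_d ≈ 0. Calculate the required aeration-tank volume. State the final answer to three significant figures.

With k_d = 0 the design equation reduces to V = Y Q (S₀−S) θ_c / X = 0.421 × 17.3 × (733 − 24.4) × 16.3 / 2830 = 29.73 m³.

V ≈ 29.7 m³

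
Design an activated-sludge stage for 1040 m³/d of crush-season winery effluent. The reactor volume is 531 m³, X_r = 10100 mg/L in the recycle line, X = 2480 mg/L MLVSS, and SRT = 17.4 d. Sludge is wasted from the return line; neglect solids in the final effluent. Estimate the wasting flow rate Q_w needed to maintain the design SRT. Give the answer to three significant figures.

Q_w ≈ 7.49 m³/d

Wasting from the return line (neglecting effluent solids): Q_w = V·X / (θ_c·X_r) = 531.0 × 2480 / (17.4 × 10100) = 7.493 m³/d.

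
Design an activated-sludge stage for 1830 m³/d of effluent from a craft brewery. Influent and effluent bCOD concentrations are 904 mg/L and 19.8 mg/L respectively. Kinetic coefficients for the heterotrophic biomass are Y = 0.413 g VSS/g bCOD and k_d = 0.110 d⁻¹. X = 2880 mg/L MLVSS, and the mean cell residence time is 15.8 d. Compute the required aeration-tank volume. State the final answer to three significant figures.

V ≈ 1340 m³

Steady-state biomass mass balance: V·X·(1 + k_d·θ_c) = Y·Q·(S₀ − S)·θ_c, so V = 0.413 × 1830 × (904 − 19.8) × 15.8 / [2880 × (1 + 0.110 × 15.8)] = 1.06×10^7 / 7885 = 1339 m³.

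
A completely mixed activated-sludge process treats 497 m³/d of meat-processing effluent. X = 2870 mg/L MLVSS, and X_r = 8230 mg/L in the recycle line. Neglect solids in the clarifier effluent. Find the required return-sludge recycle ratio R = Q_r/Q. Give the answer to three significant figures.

Mass balance around the secondary clarifier (neglecting effluent solids): R = X / (X_r − X) = 2870 / (8230 − 2870) = 0.5354.

R ≈ 0.535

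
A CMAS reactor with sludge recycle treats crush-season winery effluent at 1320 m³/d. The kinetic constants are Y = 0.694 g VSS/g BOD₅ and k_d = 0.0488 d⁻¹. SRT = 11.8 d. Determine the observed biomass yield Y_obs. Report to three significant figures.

The observed yield is Y_obs = Y/(1 + k_d·θ_c) = 0.694 / (1 + 0.0488 × 11.8) = 0.694 / 1.576 = 0.4404 g VSS per g BOD₅ removed.

Y_obs ≈ 0.440 g VSS/g BOD₅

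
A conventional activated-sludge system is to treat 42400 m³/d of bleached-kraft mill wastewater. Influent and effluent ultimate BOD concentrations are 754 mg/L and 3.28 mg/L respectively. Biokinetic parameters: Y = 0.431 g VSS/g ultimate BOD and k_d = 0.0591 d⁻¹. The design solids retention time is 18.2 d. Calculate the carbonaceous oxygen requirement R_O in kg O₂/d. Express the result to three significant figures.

The observed yield is Y_obs = Y/(1 + k_d·θ_c) = 0.431 / (1 + 0.0591 × 18.2) = 0.431 / 2.076 = 0.2076 g VSS per g ultimate BOD removed.
Mass of ultimate BOD removed per day: Q(S₀ − S) = 42400 × 750.7 g/m³ = 31831 kg/d.
P_X = Y_obs·Q·(S₀ − S) = 0.2076 × 31831 = 6610 kg VSS/d.
Carbonaceous O₂ demand = substrate oxidised − cell-mass equivalent = 31831 − 1.42 × 6610 = 22445 kg O₂/d.

R_O ≈ 22400 kg O₂/d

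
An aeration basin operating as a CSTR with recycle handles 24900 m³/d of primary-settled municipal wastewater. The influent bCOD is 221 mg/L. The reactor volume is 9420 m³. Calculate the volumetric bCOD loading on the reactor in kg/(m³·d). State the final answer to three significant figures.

Applied bCOD load per unit volume = Q·S₀/V = (24900 × 221/1000)/9420 = 0.5842 kg bCOD·m⁻³·d⁻¹.

L_v ≈ 0.584 kg bCOD/(m³·d)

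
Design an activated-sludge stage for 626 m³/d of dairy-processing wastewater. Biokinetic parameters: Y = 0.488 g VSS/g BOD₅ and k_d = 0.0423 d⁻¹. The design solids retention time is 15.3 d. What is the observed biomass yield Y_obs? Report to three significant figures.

Y_obs ≈ 0.296 g VSS/g BOD₅

The observed yield is Y_obs = Y/(1 + k_d·θ_c) = 0.488 / (1 + 0.0423 × 15.3) = 0.488 / 1.647 = 0.2963 g VSS per g BOD₅ removed.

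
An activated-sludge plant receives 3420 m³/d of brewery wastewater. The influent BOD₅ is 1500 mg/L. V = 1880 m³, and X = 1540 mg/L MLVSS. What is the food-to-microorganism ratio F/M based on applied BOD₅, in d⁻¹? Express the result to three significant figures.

Food-to-microorganism ratio F/M = Q S₀ / (V X) = 3420 × 1500 / (1880 × 1540) = 1.772 d⁻¹.

F/M ≈ 1.77 d⁻¹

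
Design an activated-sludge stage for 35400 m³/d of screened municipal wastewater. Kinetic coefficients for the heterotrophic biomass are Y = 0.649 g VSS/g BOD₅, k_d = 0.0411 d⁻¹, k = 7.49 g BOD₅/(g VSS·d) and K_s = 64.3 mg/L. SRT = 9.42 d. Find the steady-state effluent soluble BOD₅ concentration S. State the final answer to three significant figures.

Effluent substrate depends only on kinetics and SRT: S = K_s(1 + k_d θ_c) / [θ_c(Yk − k_d) − 1] = 64.3 × (1 + 0.0411 × 9.42) / [9.42 × (0.649 × 7.49 − 0.0411) − 1] = 89.19 / 44.40 = 2.009 mg/L.

S ≈ 2.01 mg/L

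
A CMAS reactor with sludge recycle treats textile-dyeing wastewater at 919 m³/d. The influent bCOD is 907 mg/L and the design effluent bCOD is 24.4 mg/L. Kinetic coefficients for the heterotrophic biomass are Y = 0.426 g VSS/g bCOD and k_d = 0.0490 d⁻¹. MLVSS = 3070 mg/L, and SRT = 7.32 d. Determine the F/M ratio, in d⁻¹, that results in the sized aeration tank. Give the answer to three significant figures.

Steady-state biomass mass balance: V·X·(1 + k_d·θ_c) = Y·Q·(S₀ − S)·θ_c, so V = 0.426 × 919 × (907 − 24.4) × 7.32 / [3070 × (1 + 0.0490 × 7.32)] = 2.53×10^6 / 4171 = 606.4 m³.
Food-to-microorganism ratio F/M = Q S₀ / (V X) = 919 × 907 / (606.4 × 3070) = 0.4478 d⁻¹.

F/M ≈ 0.448 d⁻¹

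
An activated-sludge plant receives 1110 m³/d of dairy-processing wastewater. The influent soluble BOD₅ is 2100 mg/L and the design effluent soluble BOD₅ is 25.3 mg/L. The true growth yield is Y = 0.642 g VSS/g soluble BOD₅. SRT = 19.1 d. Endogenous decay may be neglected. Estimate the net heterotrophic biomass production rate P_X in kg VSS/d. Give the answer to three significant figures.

Since k_d ≈ 0, Y_obs = Y = 0.642 g VSS/g soluble BOD₅.
ΔS = 2100 − 25.3 = 2075 mg/L, so the substrate removal rate is 1110 × 2075/1000 = 2303 kg soluble BOD₅/d.
Net biomass production P_X = Y_obs × Q·(S₀ − S) = 0.6420 × 2303 = 1478 kg VSS/d.

P_X ≈ 1480 kg VSS/d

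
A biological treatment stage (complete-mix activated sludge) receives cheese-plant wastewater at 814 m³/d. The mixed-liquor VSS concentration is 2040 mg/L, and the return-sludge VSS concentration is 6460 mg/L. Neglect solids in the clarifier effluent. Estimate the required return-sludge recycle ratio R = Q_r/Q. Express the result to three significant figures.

Mass balance around the secondary clarifier (neglecting effluent solids): R = X / (X_r − X) = 2040 / (6460 − 2040) = 0.4615.

R ≈ 0.462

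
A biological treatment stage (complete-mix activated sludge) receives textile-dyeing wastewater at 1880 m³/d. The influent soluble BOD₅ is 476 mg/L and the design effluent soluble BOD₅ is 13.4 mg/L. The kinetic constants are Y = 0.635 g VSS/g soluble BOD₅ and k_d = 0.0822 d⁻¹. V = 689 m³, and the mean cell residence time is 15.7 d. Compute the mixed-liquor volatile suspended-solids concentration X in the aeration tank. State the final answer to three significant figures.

Solving the biomass balance for X: X = Y Q (S₀−S) θ_c / [V (1+k_d θ_c)] = 0.635 × 1880 × (476 − 13.4) × 15.7 / [689 × (1 + 0.0822 × 15.7)] = 5494 mg/L.

X ≈ 5490 mg/L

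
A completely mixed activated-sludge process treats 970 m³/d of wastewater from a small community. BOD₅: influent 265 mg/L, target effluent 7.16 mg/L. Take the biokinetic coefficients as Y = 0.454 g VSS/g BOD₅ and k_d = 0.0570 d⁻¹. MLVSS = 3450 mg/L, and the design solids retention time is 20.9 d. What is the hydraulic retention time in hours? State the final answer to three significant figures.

From the SRT design equation V = Y Q (S₀−S) θ_c / [X (1 + k_d θ_c)] = 0.454 × 970 × (265 − 7.16) × 20.9 / [3450 × (1 + 0.0570 × 20.9)] = 2.37×10^6 / 7560 = 313.9 m³.
HRT = V/Q = 313.9 m³ / 970 m³·d⁻¹ = 0.3236 d × 24 = 7.767 h.

τ ≈ 7.77 h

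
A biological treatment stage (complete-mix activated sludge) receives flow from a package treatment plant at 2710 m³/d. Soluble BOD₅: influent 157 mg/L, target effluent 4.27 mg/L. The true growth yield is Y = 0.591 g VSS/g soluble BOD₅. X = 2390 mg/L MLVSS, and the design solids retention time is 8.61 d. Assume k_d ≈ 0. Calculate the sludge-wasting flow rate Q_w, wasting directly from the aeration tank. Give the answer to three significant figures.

V·X = Y·Q·ΔS·θ_c gives V = 0.591 × 2710 × (157 − 4.27) × 8.61 / 2390 = 881.2 m³.
With mixed-liquor wasting, θ_c = V/Q_w, so Q_w = V/θ_c = 881.2/8.61 = 102.3 m³/d.

Q_w ≈ 102 m³/d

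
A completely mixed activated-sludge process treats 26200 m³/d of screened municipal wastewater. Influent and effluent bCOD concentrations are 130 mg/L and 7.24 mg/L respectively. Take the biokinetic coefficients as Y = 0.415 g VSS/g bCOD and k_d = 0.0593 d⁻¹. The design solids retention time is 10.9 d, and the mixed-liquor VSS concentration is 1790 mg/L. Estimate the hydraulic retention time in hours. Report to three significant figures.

From the SRT design equation V = Y Q (S₀−S) θ_c / [X (1 + k_d θ_c)] = 0.415 × 26200 × (130 − 7.24) × 10.9 / [1790 × (1 + 0.0593 × 10.9)] = 1.45×10^7 / 2947 = 4937 m³.
τ = V/Q = 4937/26200 = 0.1884 d, or 4.522 h.

τ ≈ 4.52 h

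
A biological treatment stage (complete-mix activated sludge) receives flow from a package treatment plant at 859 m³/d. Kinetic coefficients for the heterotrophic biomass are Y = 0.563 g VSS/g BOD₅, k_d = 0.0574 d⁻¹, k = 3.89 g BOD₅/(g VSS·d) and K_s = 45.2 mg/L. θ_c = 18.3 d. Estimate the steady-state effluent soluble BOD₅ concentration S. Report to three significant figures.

Effluent substrate depends only on kinetics and SRT: S = K_s(1 + k_d θ_c) / [θ_c(Yk − k_d) − 1] = 45.2 × (1 + 0.0574 × 18.3) / [18.3 × (0.563 × 3.89 − 0.0574) − 1] = 92.68 / 38.03 = 2.437 mg/L.

S ≈ 2.44 mg/L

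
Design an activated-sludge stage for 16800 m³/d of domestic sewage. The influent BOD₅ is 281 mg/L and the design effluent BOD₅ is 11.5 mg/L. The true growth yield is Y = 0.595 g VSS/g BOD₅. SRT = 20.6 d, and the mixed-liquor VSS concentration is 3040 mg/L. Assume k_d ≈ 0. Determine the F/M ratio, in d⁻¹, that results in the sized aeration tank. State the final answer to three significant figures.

F/M ≈ 0.0851 d⁻¹

With k_d = 0 the design equation reduces to V = Y Q (S₀−S) θ_c / X = 0.595 × 16800 × (281 − 11.5) × 20.6 / 3040 = 18255 m³.
F/M = Q·S₀ / (V·X) = 16800 × 281 / (18255 × 3040) = 0.08507 g BOD₅·(g VSS·d)⁻¹.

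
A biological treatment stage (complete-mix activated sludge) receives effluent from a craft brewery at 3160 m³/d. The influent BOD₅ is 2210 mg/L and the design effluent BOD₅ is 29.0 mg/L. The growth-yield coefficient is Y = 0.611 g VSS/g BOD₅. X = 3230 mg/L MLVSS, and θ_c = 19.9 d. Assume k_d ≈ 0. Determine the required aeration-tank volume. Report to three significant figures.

Biomass mass balance (decay neglected): V·X = Y·Q·(S₀ − S)·θ_c, so V = 0.611 × 3160 × (2210 − 29.0) × 19.9 / 3230 = 25944 m³.

V ≈ 25900 m³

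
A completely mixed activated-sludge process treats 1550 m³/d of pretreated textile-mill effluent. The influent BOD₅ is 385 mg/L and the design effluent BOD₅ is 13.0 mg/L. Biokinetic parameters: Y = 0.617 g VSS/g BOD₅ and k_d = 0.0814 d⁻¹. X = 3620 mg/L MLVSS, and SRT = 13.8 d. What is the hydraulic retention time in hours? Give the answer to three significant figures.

Steady-state biomass mass balance: V·X·(1 + k_d·θ_c) = Y·Q·(S₀ − S)·θ_c, so V = 0.617 × 1550 × (385 − 13.0) × 13.8 / [3620 × (1 + 0.0814 × 13.8)] = 4.91×10^6 / 7686 = 638.7 m³.
Hydraulic retention time τ = V/Q = 638.7 / 1550 = 0.4121 d = 9.890 h.

τ ≈ 9.89 h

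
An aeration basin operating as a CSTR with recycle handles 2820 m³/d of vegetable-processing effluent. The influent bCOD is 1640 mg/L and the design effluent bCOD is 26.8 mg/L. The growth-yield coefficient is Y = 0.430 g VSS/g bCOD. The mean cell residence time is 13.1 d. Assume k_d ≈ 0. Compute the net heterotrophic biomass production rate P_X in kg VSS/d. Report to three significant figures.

P_X ≈ 1960 kg VSS/d

With endogenous decay neglected, the observed yield equals the true yield: Y_obs = Y = 0.430 g VSS/g bCOD.
Q·(S₀ − S) = 2820 × (1640 − 26.8) × 10⁻³ = 4549 kg/d removed.
Biomass produced: P_X = Y_obs·Q·ΔS = 0.4300 × 4549 ≈ 1956 kg VSS/d.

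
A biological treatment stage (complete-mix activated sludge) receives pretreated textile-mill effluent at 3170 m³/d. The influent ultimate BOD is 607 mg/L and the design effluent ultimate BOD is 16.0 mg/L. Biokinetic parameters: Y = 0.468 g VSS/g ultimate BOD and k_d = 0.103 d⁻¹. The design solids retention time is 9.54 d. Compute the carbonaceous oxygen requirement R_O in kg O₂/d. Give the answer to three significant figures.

Observed yield with endogenous decay: Y_obs = Y / (1 + k_d·θ_c) = 0.468 / (1 + 0.103 × 9.54) = 0.468 / 1.983 = 0.2361 g VSS/g ultimate BOD.
ΔS = 607 − 16.0 = 591.0 mg/L, so the substrate removal rate is 3170 × 591.0/1000 = 1873 kg ultimate BOD/d.
P_X = Y_obs·Q·(S₀ − S) = 0.2361 × 1873 = 442.2 kg VSS/d.
R_O = Q·ΔS − 1.42 P_X = 1873 − 628.0 = 1245 kg O₂/d.

R_O ≈ 1250 kg O₂/d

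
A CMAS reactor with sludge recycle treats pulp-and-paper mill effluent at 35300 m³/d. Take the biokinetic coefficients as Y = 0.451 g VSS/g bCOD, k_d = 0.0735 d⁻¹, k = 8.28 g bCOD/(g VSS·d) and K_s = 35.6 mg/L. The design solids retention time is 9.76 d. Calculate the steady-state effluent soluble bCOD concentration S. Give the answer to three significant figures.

For a completely mixed reactor with recycle the Lawrence–McCarty relation gives S = K_s·(1 + k_d·θ_c) / [θ_c·(Y·k − k_d) − 1] = 35.6 × (1 + 0.0735 × 9.76) / [9.76 × (0.451 × 8.28 − 0.0735) − 1] = 61.14 / 34.73 = 1.760 mg/L.

S ≈ 1.76 mg/L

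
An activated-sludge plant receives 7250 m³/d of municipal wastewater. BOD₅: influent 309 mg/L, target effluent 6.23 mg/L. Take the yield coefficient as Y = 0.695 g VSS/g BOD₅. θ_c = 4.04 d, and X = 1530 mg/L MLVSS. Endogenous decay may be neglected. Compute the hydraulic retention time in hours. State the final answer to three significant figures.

τ ≈ 13.3 h

With k_d = 0 the design equation reduces to V = Y Q (S₀−S) θ_c / X = 0.695 × 7250 × (309 − 6.23) × 4.04 / 1530 = 4028 m³.
Hydraulic retention time τ = V/Q = 4028 / 7250 = 0.5556 d = 13.34 h.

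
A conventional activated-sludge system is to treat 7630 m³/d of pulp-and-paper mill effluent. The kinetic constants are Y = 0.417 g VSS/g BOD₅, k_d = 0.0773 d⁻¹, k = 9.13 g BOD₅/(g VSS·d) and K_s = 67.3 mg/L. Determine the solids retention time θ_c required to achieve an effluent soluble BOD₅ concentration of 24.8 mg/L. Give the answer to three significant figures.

θ_c ≈ 1.05 d

At the target effluent, Y k S/(K_s+S) = 0.417×9.13×24.8/92.10 = 1.025 d⁻¹.
Then 1/θ_c = μ − k_d = 1.025 − 0.0773 = 0.9479 d⁻¹, giving θ_c = 1.055 d.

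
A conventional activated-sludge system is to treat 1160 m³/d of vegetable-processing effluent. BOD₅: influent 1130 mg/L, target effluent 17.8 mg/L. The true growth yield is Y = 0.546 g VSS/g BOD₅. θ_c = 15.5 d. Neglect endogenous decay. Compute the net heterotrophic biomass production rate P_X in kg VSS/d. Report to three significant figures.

No decay correction is needed, so Y_obs = Y = 0.546.
ΔS = 1130 − 17.8 = 1112 mg/L, so the substrate removal rate is 1160 × 1112/1000 = 1290 kg BOD₅/d.
Net biomass production P_X = Y_obs × Q·(S₀ − S) = 0.5460 × 1290 = 704.4 kg VSS/d.

P_X ≈ 704 kg VSS/d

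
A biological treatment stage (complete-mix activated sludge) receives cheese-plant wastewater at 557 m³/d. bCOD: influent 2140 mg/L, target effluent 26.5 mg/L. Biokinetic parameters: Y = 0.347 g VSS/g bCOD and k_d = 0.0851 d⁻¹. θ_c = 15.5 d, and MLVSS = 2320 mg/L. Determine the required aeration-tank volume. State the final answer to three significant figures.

Steady-state biomass mass balance: V·X·(1 + k_d·θ_c) = Y·Q·(S₀ − S)·θ_c, so V = 0.347 × 557 × (2140 − 26.5) × 15.5 / [2320 × (1 + 0.0851 × 15.5)] = 6.33×10^6 / 5380 = 1177 m³.

V ≈ 1180 m³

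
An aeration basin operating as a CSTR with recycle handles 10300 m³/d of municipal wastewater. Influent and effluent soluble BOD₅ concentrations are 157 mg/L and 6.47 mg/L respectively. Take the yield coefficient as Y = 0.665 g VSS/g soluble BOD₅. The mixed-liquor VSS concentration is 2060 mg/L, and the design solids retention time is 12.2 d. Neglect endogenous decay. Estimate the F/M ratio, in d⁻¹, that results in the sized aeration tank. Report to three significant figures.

F/M ≈ 0.129 d⁻¹

V·X = Y·Q·ΔS·θ_c gives V = 0.665 × 10300 × (157 − 6.47) × 12.2 / 2060 = 6106 m³.
Food-to-microorganism ratio F/M = Q S₀ / (V X) = 10300 × 157 / (6106 × 2060) = 0.1286 d⁻¹.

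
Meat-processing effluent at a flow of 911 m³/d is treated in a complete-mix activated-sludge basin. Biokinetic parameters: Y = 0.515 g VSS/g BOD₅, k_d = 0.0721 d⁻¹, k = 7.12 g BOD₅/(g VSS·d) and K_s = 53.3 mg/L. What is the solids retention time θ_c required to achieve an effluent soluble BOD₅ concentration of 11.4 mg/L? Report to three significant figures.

θ_c ≈ 1.74 d

From 1/θ_c = Y·k·S/(K_s + S) − k_d: Y·k·S/(K_s+S) = 0.515 × 7.12 × 11.4 / (53.3 + 11.4) = 0.6461 d⁻¹.
1/θ_c = 0.6461 − 0.0721 = 0.5740 d⁻¹, so θ_c = 1.742 d.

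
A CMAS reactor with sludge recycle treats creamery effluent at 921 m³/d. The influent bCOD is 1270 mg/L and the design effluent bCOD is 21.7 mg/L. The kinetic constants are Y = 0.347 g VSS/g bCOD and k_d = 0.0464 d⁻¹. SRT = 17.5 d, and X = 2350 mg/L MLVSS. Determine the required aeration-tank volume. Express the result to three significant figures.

V ≈ 1640 m³

From the SRT design equation V = Y Q (S₀−S) θ_c / [X (1 + k_d θ_c)] = 0.347 × 921 × (1270 − 21.7) × 17.5 / [2350 × (1 + 0.0464 × 17.5)] = 6.98×10^6 / 4258 = 1640 m³.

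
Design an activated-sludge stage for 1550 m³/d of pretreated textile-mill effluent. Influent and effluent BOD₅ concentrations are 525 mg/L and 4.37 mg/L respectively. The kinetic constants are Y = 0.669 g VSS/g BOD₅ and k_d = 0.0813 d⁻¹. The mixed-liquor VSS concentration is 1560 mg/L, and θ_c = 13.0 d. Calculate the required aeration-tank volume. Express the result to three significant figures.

V ≈ 2190 m³

From the SRT design equation V = Y Q (S₀−S) θ_c / [X (1 + k_d θ_c)] = 0.669 × 1550 × (525 − 4.37) × 13.0 / [1560 × (1 + 0.0813 × 13.0)] = 7.02×10^6 / 3209 = 2187 m³.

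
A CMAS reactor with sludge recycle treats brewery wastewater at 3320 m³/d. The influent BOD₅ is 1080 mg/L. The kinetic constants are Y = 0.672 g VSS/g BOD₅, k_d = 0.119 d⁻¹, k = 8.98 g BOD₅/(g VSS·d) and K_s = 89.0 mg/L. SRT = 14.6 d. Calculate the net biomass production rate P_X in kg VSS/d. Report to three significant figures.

For a completely mixed reactor with recycle the Lawrence–McCarty relation gives S = K_s·(1 + k_d·θ_c) / [θ_c·(Y·k − k_d) − 1] = 89.0 × (1 + 0.119 × 14.6) / [14.6 × (0.672 × 8.98 − 0.119) − 1] = 243.6 / 85.37 = 2.854 mg/L.
The observed yield is Y_obs = Y/(1 + k_d·θ_c) = 0.672 / (1 + 0.119 × 14.6) = 0.672 / 2.737 = 0.2455 g VSS per g BOD₅ removed.
Q·(S₀ − S) = 3320 × (1080 − 2.85) × 10⁻³ = 3576 kg/d removed.
Biomass produced: P_X = Y_obs·Q·ΔS = 0.2455 × 3576 ≈ 877.9 kg VSS/d.

P_X ≈ 878 kg VSS/d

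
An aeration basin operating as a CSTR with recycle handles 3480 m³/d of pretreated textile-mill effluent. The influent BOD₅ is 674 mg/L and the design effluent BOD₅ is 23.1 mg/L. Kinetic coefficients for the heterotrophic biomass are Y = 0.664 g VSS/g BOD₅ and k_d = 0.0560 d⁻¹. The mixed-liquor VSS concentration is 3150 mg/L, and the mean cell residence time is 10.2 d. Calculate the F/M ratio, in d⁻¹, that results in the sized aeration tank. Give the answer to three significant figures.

Steady-state biomass mass balance: V·X·(1 + k_d·θ_c) = Y·Q·(S₀ − S)·θ_c, so V = 0.664 × 3480 × (674 − 23.1) × 10.2 / [3150 × (1 + 0.0560 × 10.2)] = 1.53×10^7 / 4949 = 3100 m³.
F/M = applied load / biomass = Q·S₀/(V·X) = 3480 × 674 / (3100 × 3150) = 0.2402 d⁻¹.

F/M ≈ 0.240 d⁻¹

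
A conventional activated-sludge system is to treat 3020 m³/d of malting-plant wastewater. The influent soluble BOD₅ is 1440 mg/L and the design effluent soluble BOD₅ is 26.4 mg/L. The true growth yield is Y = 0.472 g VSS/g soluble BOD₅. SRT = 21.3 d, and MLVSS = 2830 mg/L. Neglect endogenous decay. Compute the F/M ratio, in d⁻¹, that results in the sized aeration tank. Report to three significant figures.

F/M ≈ 0.101 d⁻¹

V·X = Y·Q·ΔS·θ_c gives V = 0.472 × 3020 × (1440 − 26.4) × 21.3 / 2830 = 15166 m³.
F/M = applied load / biomass = Q·S₀/(V·X) = 3020 × 1440 / (15166 × 2830) = 0.1013 d⁻¹.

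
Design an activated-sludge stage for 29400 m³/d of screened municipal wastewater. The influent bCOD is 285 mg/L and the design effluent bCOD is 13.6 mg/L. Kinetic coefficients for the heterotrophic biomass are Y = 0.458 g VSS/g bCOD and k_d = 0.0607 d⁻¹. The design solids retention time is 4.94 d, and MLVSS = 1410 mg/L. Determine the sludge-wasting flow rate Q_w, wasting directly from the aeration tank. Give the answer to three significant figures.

Q_w ≈ 1990 m³/d

From the SRT design equation V = Y Q (S₀−S) θ_c / [X (1 + k_d θ_c)] = 0.458 × 29400 × (285 − 13.6) × 4.94 / [1410 × (1 + 0.0607 × 4.94)] = 1.81×10^7 / 1833 = 9850 m³.
With mixed-liquor wasting, θ_c = V/Q_w, so Q_w = V/θ_c = 9850/4.94 = 1994 m³/d.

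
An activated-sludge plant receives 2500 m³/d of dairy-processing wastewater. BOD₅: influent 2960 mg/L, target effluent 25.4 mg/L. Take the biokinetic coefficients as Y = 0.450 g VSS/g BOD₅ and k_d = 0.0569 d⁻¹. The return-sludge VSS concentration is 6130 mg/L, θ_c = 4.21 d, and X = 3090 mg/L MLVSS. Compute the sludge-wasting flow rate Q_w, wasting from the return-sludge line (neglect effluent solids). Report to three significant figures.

Q_w ≈ 434 m³/d

Rearranging the biomass balance for a CMAS with decay, V = Y·Q·ΔS·θ_c / [X·(1+k_d θ_c)] = 0.450 × 2500 × (2960 − 25.4) × 4.21 / [3090 × (1 + 0.0569 × 4.21)] = 1.39×10^7 / 3830 = 3629 m³.
Q_w = (V·X)/(θ_c X_r) = 3629 × 3090 / (4.21 × 6130) = 434.5 m³/d.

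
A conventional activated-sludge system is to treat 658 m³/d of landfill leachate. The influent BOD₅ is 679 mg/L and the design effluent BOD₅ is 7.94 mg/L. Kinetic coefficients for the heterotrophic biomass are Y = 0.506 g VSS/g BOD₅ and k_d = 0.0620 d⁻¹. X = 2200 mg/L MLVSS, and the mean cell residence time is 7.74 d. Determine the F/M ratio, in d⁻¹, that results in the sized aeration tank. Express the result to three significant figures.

From the SRT design equation V = Y Q (S₀−S) θ_c / [X (1 + k_d θ_c)] = 0.506 × 658 × (679 − 7.94) × 7.74 / [2200 × (1 + 0.0620 × 7.74)] = 1.73×10^6 / 3256 = 531.2 m³.
F/M = Q·S₀ / (V·X) = 658 × 679 / (531.2 × 2200) = 0.3823 g BOD₅·(g VSS·d)⁻¹.

F/M ≈ 0.382 d⁻¹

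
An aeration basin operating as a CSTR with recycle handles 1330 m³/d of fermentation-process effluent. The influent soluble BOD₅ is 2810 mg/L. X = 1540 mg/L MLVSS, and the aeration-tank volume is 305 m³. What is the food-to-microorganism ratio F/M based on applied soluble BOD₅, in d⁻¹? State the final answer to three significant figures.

Food-to-microorganism ratio F/M = Q S₀ / (V X) = 1330 × 2810 / (305.0 × 1540) = 7.957 d⁻¹.

F/M ≈ 7.96 d⁻¹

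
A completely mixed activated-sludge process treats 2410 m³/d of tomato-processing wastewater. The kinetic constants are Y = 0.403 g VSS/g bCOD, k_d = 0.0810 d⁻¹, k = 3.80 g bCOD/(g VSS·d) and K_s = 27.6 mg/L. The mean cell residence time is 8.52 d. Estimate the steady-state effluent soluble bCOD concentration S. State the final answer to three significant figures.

S ≈ 4.11 mg/L

Effluent substrate depends only on kinetics and SRT: S = K_s(1 + k_d θ_c) / [θ_c(Yk − k_d) − 1] = 27.6 × (1 + 0.0810 × 8.52) / [8.52 × (0.403 × 3.80 − 0.0810) − 1] = 46.65 / 11.36 = 4.107 mg/L.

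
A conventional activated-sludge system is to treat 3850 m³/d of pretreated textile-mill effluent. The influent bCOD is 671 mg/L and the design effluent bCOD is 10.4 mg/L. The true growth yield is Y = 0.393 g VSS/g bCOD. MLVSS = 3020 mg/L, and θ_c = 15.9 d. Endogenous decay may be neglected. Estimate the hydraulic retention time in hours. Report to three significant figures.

With k_d = 0 the design equation reduces to V = Y Q (S₀−S) θ_c / X = 0.393 × 3850 × (671 − 10.4) × 15.9 / 3020 = 5262 m³.
HRT = V/Q = 5262 m³ / 3850 m³·d⁻¹ = 1.367 d × 24 = 32.80 h.

τ ≈ 32.8 h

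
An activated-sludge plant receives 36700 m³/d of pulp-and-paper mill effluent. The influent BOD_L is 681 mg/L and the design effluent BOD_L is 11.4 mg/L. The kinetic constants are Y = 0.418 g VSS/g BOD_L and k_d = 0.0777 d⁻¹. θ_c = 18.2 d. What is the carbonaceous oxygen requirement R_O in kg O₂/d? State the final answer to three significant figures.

Observed yield with endogenous decay: Y_obs = Y / (1 + k_d·θ_c) = 0.418 / (1 + 0.0777 × 18.2) = 0.418 / 2.414 = 0.1731 g VSS/g BOD_L.
Mass of BOD_L removed per day: Q(S₀ − S) = 36700 × 669.6 g/m³ = 24574 kg/d.
P_X = Y_obs·Q·(S₀ − S) = 0.1731 × 24574 = 4255 kg VSS/d.
R_O = Q·(S₀ − S) − 1.42·P_X = 24574 − 1.42 × 4255 = 18532 kg O₂/d.

R_O ≈ 18500 kg O₂/d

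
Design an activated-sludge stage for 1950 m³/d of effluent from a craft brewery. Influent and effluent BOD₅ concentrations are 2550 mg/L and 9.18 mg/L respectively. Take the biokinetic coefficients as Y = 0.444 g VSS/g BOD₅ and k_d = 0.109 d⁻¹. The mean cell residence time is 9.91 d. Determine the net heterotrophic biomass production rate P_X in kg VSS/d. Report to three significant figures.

The observed yield is Y_obs = Y/(1 + k_d·θ_c) = 0.444 / (1 + 0.109 × 9.91) = 0.444 / 2.080 = 0.2134 g VSS per g BOD₅ removed.
ΔS = 2550 − 9.18 = 2541 mg/L, so the substrate removal rate is 1950 × 2541/1000 = 4955 kg BOD₅/d.
So the net sludge growth is P_X = 0.2134 × 4955 = 1058 kg VSS/d.

P_X ≈ 1060 kg VSS/d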